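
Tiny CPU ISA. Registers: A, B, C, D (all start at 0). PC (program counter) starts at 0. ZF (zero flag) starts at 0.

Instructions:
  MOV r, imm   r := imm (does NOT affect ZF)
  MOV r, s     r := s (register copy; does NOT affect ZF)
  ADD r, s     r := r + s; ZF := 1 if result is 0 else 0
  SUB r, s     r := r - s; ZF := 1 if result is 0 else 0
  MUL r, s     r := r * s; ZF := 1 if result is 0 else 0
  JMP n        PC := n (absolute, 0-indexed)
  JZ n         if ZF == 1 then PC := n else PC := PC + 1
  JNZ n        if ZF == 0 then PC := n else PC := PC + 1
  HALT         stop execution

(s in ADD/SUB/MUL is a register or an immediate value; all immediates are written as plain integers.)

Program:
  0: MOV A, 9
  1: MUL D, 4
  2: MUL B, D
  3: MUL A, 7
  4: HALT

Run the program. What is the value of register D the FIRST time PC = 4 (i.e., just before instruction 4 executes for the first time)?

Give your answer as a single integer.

Step 1: PC=0 exec 'MOV A, 9'. After: A=9 B=0 C=0 D=0 ZF=0 PC=1
Step 2: PC=1 exec 'MUL D, 4'. After: A=9 B=0 C=0 D=0 ZF=1 PC=2
Step 3: PC=2 exec 'MUL B, D'. After: A=9 B=0 C=0 D=0 ZF=1 PC=3
Step 4: PC=3 exec 'MUL A, 7'. After: A=63 B=0 C=0 D=0 ZF=0 PC=4
First time PC=4: D=0

0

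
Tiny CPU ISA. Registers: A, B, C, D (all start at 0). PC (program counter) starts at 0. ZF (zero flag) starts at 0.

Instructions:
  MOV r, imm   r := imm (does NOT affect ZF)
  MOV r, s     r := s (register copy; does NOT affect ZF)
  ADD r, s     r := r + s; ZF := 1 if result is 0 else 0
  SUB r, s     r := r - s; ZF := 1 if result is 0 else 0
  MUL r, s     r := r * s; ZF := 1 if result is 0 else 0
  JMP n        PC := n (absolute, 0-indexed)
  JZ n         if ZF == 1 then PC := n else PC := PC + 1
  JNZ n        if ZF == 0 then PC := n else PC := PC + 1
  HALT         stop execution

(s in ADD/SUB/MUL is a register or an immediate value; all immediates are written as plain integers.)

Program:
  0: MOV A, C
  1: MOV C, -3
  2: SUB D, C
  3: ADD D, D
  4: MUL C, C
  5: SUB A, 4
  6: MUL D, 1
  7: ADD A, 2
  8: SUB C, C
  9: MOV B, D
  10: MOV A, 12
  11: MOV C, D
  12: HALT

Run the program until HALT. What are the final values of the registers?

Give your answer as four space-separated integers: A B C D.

Answer: 12 6 6 6

Derivation:
Step 1: PC=0 exec 'MOV A, C'. After: A=0 B=0 C=0 D=0 ZF=0 PC=1
Step 2: PC=1 exec 'MOV C, -3'. After: A=0 B=0 C=-3 D=0 ZF=0 PC=2
Step 3: PC=2 exec 'SUB D, C'. After: A=0 B=0 C=-3 D=3 ZF=0 PC=3
Step 4: PC=3 exec 'ADD D, D'. After: A=0 B=0 C=-3 D=6 ZF=0 PC=4
Step 5: PC=4 exec 'MUL C, C'. After: A=0 B=0 C=9 D=6 ZF=0 PC=5
Step 6: PC=5 exec 'SUB A, 4'. After: A=-4 B=0 C=9 D=6 ZF=0 PC=6
Step 7: PC=6 exec 'MUL D, 1'. After: A=-4 B=0 C=9 D=6 ZF=0 PC=7
Step 8: PC=7 exec 'ADD A, 2'. After: A=-2 B=0 C=9 D=6 ZF=0 PC=8
Step 9: PC=8 exec 'SUB C, C'. After: A=-2 B=0 C=0 D=6 ZF=1 PC=9
Step 10: PC=9 exec 'MOV B, D'. After: A=-2 B=6 C=0 D=6 ZF=1 PC=10
Step 11: PC=10 exec 'MOV A, 12'. After: A=12 B=6 C=0 D=6 ZF=1 PC=11
Step 12: PC=11 exec 'MOV C, D'. After: A=12 B=6 C=6 D=6 ZF=1 PC=12
Step 13: PC=12 exec 'HALT'. After: A=12 B=6 C=6 D=6 ZF=1 PC=12 HALTED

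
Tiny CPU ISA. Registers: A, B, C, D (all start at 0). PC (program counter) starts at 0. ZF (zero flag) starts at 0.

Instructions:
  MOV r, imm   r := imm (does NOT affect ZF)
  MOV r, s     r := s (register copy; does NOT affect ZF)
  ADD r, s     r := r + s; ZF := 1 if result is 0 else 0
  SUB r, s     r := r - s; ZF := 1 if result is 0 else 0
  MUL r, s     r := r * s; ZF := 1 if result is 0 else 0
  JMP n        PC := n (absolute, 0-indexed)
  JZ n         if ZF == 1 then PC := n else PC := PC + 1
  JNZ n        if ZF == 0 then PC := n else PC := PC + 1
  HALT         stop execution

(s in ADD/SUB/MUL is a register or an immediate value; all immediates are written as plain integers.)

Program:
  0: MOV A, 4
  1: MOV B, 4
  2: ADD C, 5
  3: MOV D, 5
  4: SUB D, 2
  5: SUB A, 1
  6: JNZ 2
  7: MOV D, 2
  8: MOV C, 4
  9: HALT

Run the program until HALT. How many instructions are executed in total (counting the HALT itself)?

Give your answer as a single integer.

Step 1: PC=0 exec 'MOV A, 4'. After: A=4 B=0 C=0 D=0 ZF=0 PC=1
Step 2: PC=1 exec 'MOV B, 4'. After: A=4 B=4 C=0 D=0 ZF=0 PC=2
Step 3: PC=2 exec 'ADD C, 5'. After: A=4 B=4 C=5 D=0 ZF=0 PC=3
Step 4: PC=3 exec 'MOV D, 5'. After: A=4 B=4 C=5 D=5 ZF=0 PC=4
Step 5: PC=4 exec 'SUB D, 2'. After: A=4 B=4 C=5 D=3 ZF=0 PC=5
Step 6: PC=5 exec 'SUB A, 1'. After: A=3 B=4 C=5 D=3 ZF=0 PC=6
Step 7: PC=6 exec 'JNZ 2'. After: A=3 B=4 C=5 D=3 ZF=0 PC=2
Step 8: PC=2 exec 'ADD C, 5'. After: A=3 B=4 C=10 D=3 ZF=0 PC=3
Step 9: PC=3 exec 'MOV D, 5'. After: A=3 B=4 C=10 D=5 ZF=0 PC=4
Step 10: PC=4 exec 'SUB D, 2'. After: A=3 B=4 C=10 D=3 ZF=0 PC=5
Step 11: PC=5 exec 'SUB A, 1'. After: A=2 B=4 C=10 D=3 ZF=0 PC=6
Step 12: PC=6 exec 'JNZ 2'. After: A=2 B=4 C=10 D=3 ZF=0 PC=2
Step 13: PC=2 exec 'ADD C, 5'. After: A=2 B=4 C=15 D=3 ZF=0 PC=3
Step 14: PC=3 exec 'MOV D, 5'. After: A=2 B=4 C=15 D=5 ZF=0 PC=4
Step 15: PC=4 exec 'SUB D, 2'. After: A=2 B=4 C=15 D=3 ZF=0 PC=5
Step 16: PC=5 exec 'SUB A, 1'. After: A=1 B=4 C=15 D=3 ZF=0 PC=6
Step 17: PC=6 exec 'JNZ 2'. After: A=1 B=4 C=15 D=3 ZF=0 PC=2
Step 18: PC=2 exec 'ADD C, 5'. After: A=1 B=4 C=20 D=3 ZF=0 PC=3
Step 19: PC=3 exec 'MOV D, 5'. After: A=1 B=4 C=20 D=5 ZF=0 PC=4
Step 20: PC=4 exec 'SUB D, 2'. After: A=1 B=4 C=20 D=3 ZF=0 PC=5
Step 21: PC=5 exec 'SUB A, 1'. After: A=0 B=4 C=20 D=3 ZF=1 PC=6
Step 22: PC=6 exec 'JNZ 2'. After: A=0 B=4 C=20 D=3 ZF=1 PC=7
Step 23: PC=7 exec 'MOV D, 2'. After: A=0 B=4 C=20 D=2 ZF=1 PC=8
Step 24: PC=8 exec 'MOV C, 4'. After: A=0 B=4 C=4 D=2 ZF=1 PC=9
Step 25: PC=9 exec 'HALT'. After: A=0 B=4 C=4 D=2 ZF=1 PC=9 HALTED
Total instructions executed: 25

Answer: 25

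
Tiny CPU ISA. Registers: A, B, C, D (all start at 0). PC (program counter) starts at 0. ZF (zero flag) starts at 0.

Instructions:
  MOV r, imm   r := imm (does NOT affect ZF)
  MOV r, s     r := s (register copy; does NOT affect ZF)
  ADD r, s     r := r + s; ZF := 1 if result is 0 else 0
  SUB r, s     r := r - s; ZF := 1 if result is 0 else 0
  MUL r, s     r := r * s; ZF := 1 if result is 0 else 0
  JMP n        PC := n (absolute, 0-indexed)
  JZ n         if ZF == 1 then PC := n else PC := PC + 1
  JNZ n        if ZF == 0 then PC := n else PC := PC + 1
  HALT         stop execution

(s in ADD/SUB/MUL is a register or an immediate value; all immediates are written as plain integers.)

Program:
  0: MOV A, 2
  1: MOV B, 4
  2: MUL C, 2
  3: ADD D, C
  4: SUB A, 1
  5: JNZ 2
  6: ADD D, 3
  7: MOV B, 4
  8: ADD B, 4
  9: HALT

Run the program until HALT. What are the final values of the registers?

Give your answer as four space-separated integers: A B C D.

Step 1: PC=0 exec 'MOV A, 2'. After: A=2 B=0 C=0 D=0 ZF=0 PC=1
Step 2: PC=1 exec 'MOV B, 4'. After: A=2 B=4 C=0 D=0 ZF=0 PC=2
Step 3: PC=2 exec 'MUL C, 2'. After: A=2 B=4 C=0 D=0 ZF=1 PC=3
Step 4: PC=3 exec 'ADD D, C'. After: A=2 B=4 C=0 D=0 ZF=1 PC=4
Step 5: PC=4 exec 'SUB A, 1'. After: A=1 B=4 C=0 D=0 ZF=0 PC=5
Step 6: PC=5 exec 'JNZ 2'. After: A=1 B=4 C=0 D=0 ZF=0 PC=2
Step 7: PC=2 exec 'MUL C, 2'. After: A=1 B=4 C=0 D=0 ZF=1 PC=3
Step 8: PC=3 exec 'ADD D, C'. After: A=1 B=4 C=0 D=0 ZF=1 PC=4
Step 9: PC=4 exec 'SUB A, 1'. After: A=0 B=4 C=0 D=0 ZF=1 PC=5
Step 10: PC=5 exec 'JNZ 2'. After: A=0 B=4 C=0 D=0 ZF=1 PC=6
Step 11: PC=6 exec 'ADD D, 3'. After: A=0 B=4 C=0 D=3 ZF=0 PC=7
Step 12: PC=7 exec 'MOV B, 4'. After: A=0 B=4 C=0 D=3 ZF=0 PC=8
Step 13: PC=8 exec 'ADD B, 4'. After: A=0 B=8 C=0 D=3 ZF=0 PC=9
Step 14: PC=9 exec 'HALT'. After: A=0 B=8 C=0 D=3 ZF=0 PC=9 HALTED

Answer: 0 8 0 3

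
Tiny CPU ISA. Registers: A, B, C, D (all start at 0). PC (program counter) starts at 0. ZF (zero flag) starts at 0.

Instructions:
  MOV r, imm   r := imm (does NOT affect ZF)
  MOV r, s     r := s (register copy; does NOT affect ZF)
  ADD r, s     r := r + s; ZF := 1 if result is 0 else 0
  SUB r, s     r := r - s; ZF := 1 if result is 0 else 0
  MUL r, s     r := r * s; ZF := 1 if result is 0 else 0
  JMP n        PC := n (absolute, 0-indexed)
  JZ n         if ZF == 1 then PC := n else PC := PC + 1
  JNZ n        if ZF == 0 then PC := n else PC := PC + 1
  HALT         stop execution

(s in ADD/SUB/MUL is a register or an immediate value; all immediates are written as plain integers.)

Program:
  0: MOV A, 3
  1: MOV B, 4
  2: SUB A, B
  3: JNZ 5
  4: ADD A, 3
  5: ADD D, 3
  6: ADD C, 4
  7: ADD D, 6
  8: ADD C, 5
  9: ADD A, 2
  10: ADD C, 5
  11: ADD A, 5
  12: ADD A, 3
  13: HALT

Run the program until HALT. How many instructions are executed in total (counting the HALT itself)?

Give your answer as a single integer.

Answer: 13

Derivation:
Step 1: PC=0 exec 'MOV A, 3'. After: A=3 B=0 C=0 D=0 ZF=0 PC=1
Step 2: PC=1 exec 'MOV B, 4'. After: A=3 B=4 C=0 D=0 ZF=0 PC=2
Step 3: PC=2 exec 'SUB A, B'. After: A=-1 B=4 C=0 D=0 ZF=0 PC=3
Step 4: PC=3 exec 'JNZ 5'. After: A=-1 B=4 C=0 D=0 ZF=0 PC=5
Step 5: PC=5 exec 'ADD D, 3'. After: A=-1 B=4 C=0 D=3 ZF=0 PC=6
Step 6: PC=6 exec 'ADD C, 4'. After: A=-1 B=4 C=4 D=3 ZF=0 PC=7
Step 7: PC=7 exec 'ADD D, 6'. After: A=-1 B=4 C=4 D=9 ZF=0 PC=8
Step 8: PC=8 exec 'ADD C, 5'. After: A=-1 B=4 C=9 D=9 ZF=0 PC=9
Step 9: PC=9 exec 'ADD A, 2'. After: A=1 B=4 C=9 D=9 ZF=0 PC=10
Step 10: PC=10 exec 'ADD C, 5'. After: A=1 B=4 C=14 D=9 ZF=0 PC=11
Step 11: PC=11 exec 'ADD A, 5'. After: A=6 B=4 C=14 D=9 ZF=0 PC=12
Step 12: PC=12 exec 'ADD A, 3'. After: A=9 B=4 C=14 D=9 ZF=0 PC=13
Step 13: PC=13 exec 'HALT'. After: A=9 B=4 C=14 D=9 ZF=0 PC=13 HALTED
Total instructions executed: 13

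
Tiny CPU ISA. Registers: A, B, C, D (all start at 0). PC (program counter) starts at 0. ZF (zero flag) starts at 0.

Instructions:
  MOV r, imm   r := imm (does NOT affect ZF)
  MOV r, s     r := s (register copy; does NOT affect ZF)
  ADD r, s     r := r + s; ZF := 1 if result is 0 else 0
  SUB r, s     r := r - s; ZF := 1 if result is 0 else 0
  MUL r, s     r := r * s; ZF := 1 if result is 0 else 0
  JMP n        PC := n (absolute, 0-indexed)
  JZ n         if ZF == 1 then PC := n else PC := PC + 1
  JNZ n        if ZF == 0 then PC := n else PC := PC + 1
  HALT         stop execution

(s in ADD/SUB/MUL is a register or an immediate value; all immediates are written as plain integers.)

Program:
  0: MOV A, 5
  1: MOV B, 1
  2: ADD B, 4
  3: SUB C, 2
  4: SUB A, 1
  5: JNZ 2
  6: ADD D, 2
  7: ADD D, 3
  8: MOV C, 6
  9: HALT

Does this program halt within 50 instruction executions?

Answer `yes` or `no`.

Step 1: PC=0 exec 'MOV A, 5'. After: A=5 B=0 C=0 D=0 ZF=0 PC=1
Step 2: PC=1 exec 'MOV B, 1'. After: A=5 B=1 C=0 D=0 ZF=0 PC=2
Step 3: PC=2 exec 'ADD B, 4'. After: A=5 B=5 C=0 D=0 ZF=0 PC=3
Step 4: PC=3 exec 'SUB C, 2'. After: A=5 B=5 C=-2 D=0 ZF=0 PC=4
Step 5: PC=4 exec 'SUB A, 1'. After: A=4 B=5 C=-2 D=0 ZF=0 PC=5
Step 6: PC=5 exec 'JNZ 2'. After: A=4 B=5 C=-2 D=0 ZF=0 PC=2
Step 7: PC=2 exec 'ADD B, 4'. After: A=4 B=9 C=-2 D=0 ZF=0 PC=3
Step 8: PC=3 exec 'SUB C, 2'. After: A=4 B=9 C=-4 D=0 ZF=0 PC=4
Step 9: PC=4 exec 'SUB A, 1'. After: A=3 B=9 C=-4 D=0 ZF=0 PC=5
Step 10: PC=5 exec 'JNZ 2'. After: A=3 B=9 C=-4 D=0 ZF=0 PC=2
Step 11: PC=2 exec 'ADD B, 4'. After: A=3 B=13 C=-4 D=0 ZF=0 PC=3
Step 12: PC=3 exec 'SUB C, 2'. After: A=3 B=13 C=-6 D=0 ZF=0 PC=4
Step 13: PC=4 exec 'SUB A, 1'. After: A=2 B=13 C=-6 D=0 ZF=0 PC=5
Step 14: PC=5 exec 'JNZ 2'. After: A=2 B=13 C=-6 D=0 ZF=0 PC=2
Step 15: PC=2 exec 'ADD B, 4'. After: A=2 B=17 C=-6 D=0 ZF=0 PC=3
Step 16: PC=3 exec 'SUB C, 2'. After: A=2 B=17 C=-8 D=0 ZF=0 PC=4
Step 17: PC=4 exec 'SUB A, 1'. After: A=1 B=17 C=-8 D=0 ZF=0 PC=5
Step 18: PC=5 exec 'JNZ 2'. After: A=1 B=17 C=-8 D=0 ZF=0 PC=2
Step 19: PC=2 exec 'ADD B, 4'. After: A=1 B=21 C=-8 D=0 ZF=0 PC=3
Step 20: PC=3 exec 'SUB C, 2'. After: A=1 B=21 C=-10 D=0 ZF=0 PC=4
Step 21: PC=4 exec 'SUB A, 1'. After: A=0 B=21 C=-10 D=0 ZF=1 PC=5
Step 22: PC=5 exec 'JNZ 2'. After: A=0 B=21 C=-10 D=0 ZF=1 PC=6
Step 23: PC=6 exec 'ADD D, 2'. After: A=0 B=21 C=-10 D=2 ZF=0 PC=7
Step 24: PC=7 exec 'ADD D, 3'. After: A=0 B=21 C=-10 D=5 ZF=0 PC=8
Step 25: PC=8 exec 'MOV C, 6'. After: A=0 B=21 C=6 D=5 ZF=0 PC=9
Step 26: PC=9 exec 'HALT'. After: A=0 B=21 C=6 D=5 ZF=0 PC=9 HALTED

Answer: yes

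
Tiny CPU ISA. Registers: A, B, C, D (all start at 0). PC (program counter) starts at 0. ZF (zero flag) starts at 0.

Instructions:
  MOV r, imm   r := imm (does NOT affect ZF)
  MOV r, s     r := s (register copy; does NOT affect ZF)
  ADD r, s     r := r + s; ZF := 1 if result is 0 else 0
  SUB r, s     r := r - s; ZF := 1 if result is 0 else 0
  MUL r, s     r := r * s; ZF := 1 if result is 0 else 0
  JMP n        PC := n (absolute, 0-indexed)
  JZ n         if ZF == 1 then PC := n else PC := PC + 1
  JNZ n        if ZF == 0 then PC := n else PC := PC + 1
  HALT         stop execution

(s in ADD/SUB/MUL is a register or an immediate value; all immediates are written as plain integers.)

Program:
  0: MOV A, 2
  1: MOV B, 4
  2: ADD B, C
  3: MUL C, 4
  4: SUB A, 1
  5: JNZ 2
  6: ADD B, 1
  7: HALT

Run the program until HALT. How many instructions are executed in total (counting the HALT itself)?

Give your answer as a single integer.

Answer: 12

Derivation:
Step 1: PC=0 exec 'MOV A, 2'. After: A=2 B=0 C=0 D=0 ZF=0 PC=1
Step 2: PC=1 exec 'MOV B, 4'. After: A=2 B=4 C=0 D=0 ZF=0 PC=2
Step 3: PC=2 exec 'ADD B, C'. After: A=2 B=4 C=0 D=0 ZF=0 PC=3
Step 4: PC=3 exec 'MUL C, 4'. After: A=2 B=4 C=0 D=0 ZF=1 PC=4
Step 5: PC=4 exec 'SUB A, 1'. After: A=1 B=4 C=0 D=0 ZF=0 PC=5
Step 6: PC=5 exec 'JNZ 2'. After: A=1 B=4 C=0 D=0 ZF=0 PC=2
Step 7: PC=2 exec 'ADD B, C'. After: A=1 B=4 C=0 D=0 ZF=0 PC=3
Step 8: PC=3 exec 'MUL C, 4'. After: A=1 B=4 C=0 D=0 ZF=1 PC=4
Step 9: PC=4 exec 'SUB A, 1'. After: A=0 B=4 C=0 D=0 ZF=1 PC=5
Step 10: PC=5 exec 'JNZ 2'. After: A=0 B=4 C=0 D=0 ZF=1 PC=6
Step 11: PC=6 exec 'ADD B, 1'. After: A=0 B=5 C=0 D=0 ZF=0 PC=7
Step 12: PC=7 exec 'HALT'. After: A=0 B=5 C=0 D=0 ZF=0 PC=7 HALTED
Total instructions executed: 12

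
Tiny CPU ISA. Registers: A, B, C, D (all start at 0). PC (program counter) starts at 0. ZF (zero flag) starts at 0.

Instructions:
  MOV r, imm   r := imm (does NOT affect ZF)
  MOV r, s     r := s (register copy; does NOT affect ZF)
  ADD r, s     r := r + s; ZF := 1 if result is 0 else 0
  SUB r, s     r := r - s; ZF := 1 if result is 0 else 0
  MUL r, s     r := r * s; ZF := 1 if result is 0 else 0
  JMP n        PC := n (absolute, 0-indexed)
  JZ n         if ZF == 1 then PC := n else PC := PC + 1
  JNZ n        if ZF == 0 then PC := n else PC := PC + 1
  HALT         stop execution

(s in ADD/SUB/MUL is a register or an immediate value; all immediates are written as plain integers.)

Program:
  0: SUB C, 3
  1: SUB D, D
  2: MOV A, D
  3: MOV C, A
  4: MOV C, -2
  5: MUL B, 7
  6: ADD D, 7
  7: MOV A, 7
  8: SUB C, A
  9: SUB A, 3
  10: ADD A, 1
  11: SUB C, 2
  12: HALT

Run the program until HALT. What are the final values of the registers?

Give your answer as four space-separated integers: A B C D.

Step 1: PC=0 exec 'SUB C, 3'. After: A=0 B=0 C=-3 D=0 ZF=0 PC=1
Step 2: PC=1 exec 'SUB D, D'. After: A=0 B=0 C=-3 D=0 ZF=1 PC=2
Step 3: PC=2 exec 'MOV A, D'. After: A=0 B=0 C=-3 D=0 ZF=1 PC=3
Step 4: PC=3 exec 'MOV C, A'. After: A=0 B=0 C=0 D=0 ZF=1 PC=4
Step 5: PC=4 exec 'MOV C, -2'. After: A=0 B=0 C=-2 D=0 ZF=1 PC=5
Step 6: PC=5 exec 'MUL B, 7'. After: A=0 B=0 C=-2 D=0 ZF=1 PC=6
Step 7: PC=6 exec 'ADD D, 7'. After: A=0 B=0 C=-2 D=7 ZF=0 PC=7
Step 8: PC=7 exec 'MOV A, 7'. After: A=7 B=0 C=-2 D=7 ZF=0 PC=8
Step 9: PC=8 exec 'SUB C, A'. After: A=7 B=0 C=-9 D=7 ZF=0 PC=9
Step 10: PC=9 exec 'SUB A, 3'. After: A=4 B=0 C=-9 D=7 ZF=0 PC=10
Step 11: PC=10 exec 'ADD A, 1'. After: A=5 B=0 C=-9 D=7 ZF=0 PC=11
Step 12: PC=11 exec 'SUB C, 2'. After: A=5 B=0 C=-11 D=7 ZF=0 PC=12
Step 13: PC=12 exec 'HALT'. After: A=5 B=0 C=-11 D=7 ZF=0 PC=12 HALTED

Answer: 5 0 -11 7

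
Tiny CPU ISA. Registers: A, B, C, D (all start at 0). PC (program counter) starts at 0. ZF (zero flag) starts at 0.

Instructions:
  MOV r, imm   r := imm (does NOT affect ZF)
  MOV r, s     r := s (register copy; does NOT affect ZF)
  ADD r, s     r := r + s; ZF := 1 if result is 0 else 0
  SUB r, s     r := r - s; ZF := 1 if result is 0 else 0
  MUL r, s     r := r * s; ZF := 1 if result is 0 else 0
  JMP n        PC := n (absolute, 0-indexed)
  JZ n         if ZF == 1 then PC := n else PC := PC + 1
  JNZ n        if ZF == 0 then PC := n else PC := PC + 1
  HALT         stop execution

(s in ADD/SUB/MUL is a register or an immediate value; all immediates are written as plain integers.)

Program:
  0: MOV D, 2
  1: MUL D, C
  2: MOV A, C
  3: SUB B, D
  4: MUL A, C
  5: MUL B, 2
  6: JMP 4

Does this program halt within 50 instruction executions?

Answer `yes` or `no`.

Answer: no

Derivation:
Step 1: PC=0 exec 'MOV D, 2'. After: A=0 B=0 C=0 D=2 ZF=0 PC=1
Step 2: PC=1 exec 'MUL D, C'. After: A=0 B=0 C=0 D=0 ZF=1 PC=2
Step 3: PC=2 exec 'MOV A, C'. After: A=0 B=0 C=0 D=0 ZF=1 PC=3
Step 4: PC=3 exec 'SUB B, D'. After: A=0 B=0 C=0 D=0 ZF=1 PC=4
Step 5: PC=4 exec 'MUL A, C'. After: A=0 B=0 C=0 D=0 ZF=1 PC=5
Step 6: PC=5 exec 'MUL B, 2'. After: A=0 B=0 C=0 D=0 ZF=1 PC=6
Step 7: PC=6 exec 'JMP 4'. After: A=0 B=0 C=0 D=0 ZF=1 PC=4
State after step 7 equals state after step 4: the program is in a cycle of length 3 and will never halt.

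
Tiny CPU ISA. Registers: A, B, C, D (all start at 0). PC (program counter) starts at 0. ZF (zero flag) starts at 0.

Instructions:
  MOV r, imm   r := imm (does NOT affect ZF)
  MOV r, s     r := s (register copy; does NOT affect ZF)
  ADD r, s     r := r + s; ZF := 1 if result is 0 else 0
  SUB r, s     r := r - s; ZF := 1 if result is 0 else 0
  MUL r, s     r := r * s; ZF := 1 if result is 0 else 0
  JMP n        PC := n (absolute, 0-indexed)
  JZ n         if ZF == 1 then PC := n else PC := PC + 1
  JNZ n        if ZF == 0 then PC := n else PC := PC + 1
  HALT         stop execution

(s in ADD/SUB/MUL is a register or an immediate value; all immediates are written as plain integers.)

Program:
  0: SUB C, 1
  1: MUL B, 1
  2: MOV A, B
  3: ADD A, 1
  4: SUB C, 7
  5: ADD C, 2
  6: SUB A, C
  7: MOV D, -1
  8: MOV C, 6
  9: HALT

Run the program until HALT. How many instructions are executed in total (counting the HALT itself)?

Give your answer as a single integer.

Answer: 10

Derivation:
Step 1: PC=0 exec 'SUB C, 1'. After: A=0 B=0 C=-1 D=0 ZF=0 PC=1
Step 2: PC=1 exec 'MUL B, 1'. After: A=0 B=0 C=-1 D=0 ZF=1 PC=2
Step 3: PC=2 exec 'MOV A, B'. After: A=0 B=0 C=-1 D=0 ZF=1 PC=3
Step 4: PC=3 exec 'ADD A, 1'. After: A=1 B=0 C=-1 D=0 ZF=0 PC=4
Step 5: PC=4 exec 'SUB C, 7'. After: A=1 B=0 C=-8 D=0 ZF=0 PC=5
Step 6: PC=5 exec 'ADD C, 2'. After: A=1 B=0 C=-6 D=0 ZF=0 PC=6
Step 7: PC=6 exec 'SUB A, C'. After: A=7 B=0 C=-6 D=0 ZF=0 PC=7
Step 8: PC=7 exec 'MOV D, -1'. After: A=7 B=0 C=-6 D=-1 ZF=0 PC=8
Step 9: PC=8 exec 'MOV C, 6'. After: A=7 B=0 C=6 D=-1 ZF=0 PC=9
Step 10: PC=9 exec 'HALT'. After: A=7 B=0 C=6 D=-1 ZF=0 PC=9 HALTED
Total instructions executed: 10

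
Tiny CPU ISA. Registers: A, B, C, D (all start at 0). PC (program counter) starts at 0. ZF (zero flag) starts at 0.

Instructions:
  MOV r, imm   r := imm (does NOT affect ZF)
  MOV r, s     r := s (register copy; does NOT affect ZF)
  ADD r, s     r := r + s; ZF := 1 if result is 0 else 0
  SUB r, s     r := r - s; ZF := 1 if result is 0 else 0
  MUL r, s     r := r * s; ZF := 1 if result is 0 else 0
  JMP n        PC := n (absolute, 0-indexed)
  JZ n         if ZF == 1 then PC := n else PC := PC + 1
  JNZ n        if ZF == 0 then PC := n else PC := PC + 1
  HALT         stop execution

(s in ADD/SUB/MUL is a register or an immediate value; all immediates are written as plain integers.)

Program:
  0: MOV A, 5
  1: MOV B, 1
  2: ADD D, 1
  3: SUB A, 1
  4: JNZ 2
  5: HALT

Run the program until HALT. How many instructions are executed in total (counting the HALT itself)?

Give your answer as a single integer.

Step 1: PC=0 exec 'MOV A, 5'. After: A=5 B=0 C=0 D=0 ZF=0 PC=1
Step 2: PC=1 exec 'MOV B, 1'. After: A=5 B=1 C=0 D=0 ZF=0 PC=2
Step 3: PC=2 exec 'ADD D, 1'. After: A=5 B=1 C=0 D=1 ZF=0 PC=3
Step 4: PC=3 exec 'SUB A, 1'. After: A=4 B=1 C=0 D=1 ZF=0 PC=4
Step 5: PC=4 exec 'JNZ 2'. After: A=4 B=1 C=0 D=1 ZF=0 PC=2
Step 6: PC=2 exec 'ADD D, 1'. After: A=4 B=1 C=0 D=2 ZF=0 PC=3
Step 7: PC=3 exec 'SUB A, 1'. After: A=3 B=1 C=0 D=2 ZF=0 PC=4
Step 8: PC=4 exec 'JNZ 2'. After: A=3 B=1 C=0 D=2 ZF=0 PC=2
Step 9: PC=2 exec 'ADD D, 1'. After: A=3 B=1 C=0 D=3 ZF=0 PC=3
Step 10: PC=3 exec 'SUB A, 1'. After: A=2 B=1 C=0 D=3 ZF=0 PC=4
Step 11: PC=4 exec 'JNZ 2'. After: A=2 B=1 C=0 D=3 ZF=0 PC=2
Step 12: PC=2 exec 'ADD D, 1'. After: A=2 B=1 C=0 D=4 ZF=0 PC=3
Step 13: PC=3 exec 'SUB A, 1'. After: A=1 B=1 C=0 D=4 ZF=0 PC=4
Step 14: PC=4 exec 'JNZ 2'. After: A=1 B=1 C=0 D=4 ZF=0 PC=2
Step 15: PC=2 exec 'ADD D, 1'. After: A=1 B=1 C=0 D=5 ZF=0 PC=3
Step 16: PC=3 exec 'SUB A, 1'. After: A=0 B=1 C=0 D=5 ZF=1 PC=4
Step 17: PC=4 exec 'JNZ 2'. After: A=0 B=1 C=0 D=5 ZF=1 PC=5
Step 18: PC=5 exec 'HALT'. After: A=0 B=1 C=0 D=5 ZF=1 PC=5 HALTED
Total instructions executed: 18

Answer: 18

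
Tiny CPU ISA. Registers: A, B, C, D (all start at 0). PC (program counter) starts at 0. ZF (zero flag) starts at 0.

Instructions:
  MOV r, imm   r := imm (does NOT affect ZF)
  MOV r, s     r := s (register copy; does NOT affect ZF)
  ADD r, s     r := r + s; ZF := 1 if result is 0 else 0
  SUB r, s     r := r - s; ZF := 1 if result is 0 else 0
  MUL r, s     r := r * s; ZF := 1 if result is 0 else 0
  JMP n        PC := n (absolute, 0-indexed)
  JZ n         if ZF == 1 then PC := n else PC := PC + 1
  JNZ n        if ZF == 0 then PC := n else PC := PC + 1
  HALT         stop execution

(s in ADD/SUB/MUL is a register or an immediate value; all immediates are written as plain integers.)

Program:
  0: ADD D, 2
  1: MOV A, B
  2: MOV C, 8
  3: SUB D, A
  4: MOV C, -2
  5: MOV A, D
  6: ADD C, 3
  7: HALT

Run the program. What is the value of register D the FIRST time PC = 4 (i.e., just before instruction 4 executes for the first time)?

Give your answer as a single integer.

Step 1: PC=0 exec 'ADD D, 2'. After: A=0 B=0 C=0 D=2 ZF=0 PC=1
Step 2: PC=1 exec 'MOV A, B'. After: A=0 B=0 C=0 D=2 ZF=0 PC=2
Step 3: PC=2 exec 'MOV C, 8'. After: A=0 B=0 C=8 D=2 ZF=0 PC=3
Step 4: PC=3 exec 'SUB D, A'. After: A=0 B=0 C=8 D=2 ZF=0 PC=4
First time PC=4: D=2

2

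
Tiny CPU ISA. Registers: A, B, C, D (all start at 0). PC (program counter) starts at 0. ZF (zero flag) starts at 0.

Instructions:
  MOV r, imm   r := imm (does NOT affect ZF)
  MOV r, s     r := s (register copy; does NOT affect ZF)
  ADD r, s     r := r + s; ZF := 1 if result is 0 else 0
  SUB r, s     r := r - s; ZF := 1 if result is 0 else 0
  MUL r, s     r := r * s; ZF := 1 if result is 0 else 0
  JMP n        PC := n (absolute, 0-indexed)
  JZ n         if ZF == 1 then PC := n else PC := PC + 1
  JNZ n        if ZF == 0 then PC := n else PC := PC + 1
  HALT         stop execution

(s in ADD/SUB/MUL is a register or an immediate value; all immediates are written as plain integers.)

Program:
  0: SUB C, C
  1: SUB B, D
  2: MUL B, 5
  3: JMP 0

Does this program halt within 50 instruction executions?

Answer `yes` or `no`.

Step 1: PC=0 exec 'SUB C, C'. After: A=0 B=0 C=0 D=0 ZF=1 PC=1
Step 2: PC=1 exec 'SUB B, D'. After: A=0 B=0 C=0 D=0 ZF=1 PC=2
Step 3: PC=2 exec 'MUL B, 5'. After: A=0 B=0 C=0 D=0 ZF=1 PC=3
Step 4: PC=3 exec 'JMP 0'. After: A=0 B=0 C=0 D=0 ZF=1 PC=0
Step 5: PC=0 exec 'SUB C, C'. After: A=0 B=0 C=0 D=0 ZF=1 PC=1
State after step 5 equals state after step 1: the program is in a cycle of length 4 and will never halt.

Answer: no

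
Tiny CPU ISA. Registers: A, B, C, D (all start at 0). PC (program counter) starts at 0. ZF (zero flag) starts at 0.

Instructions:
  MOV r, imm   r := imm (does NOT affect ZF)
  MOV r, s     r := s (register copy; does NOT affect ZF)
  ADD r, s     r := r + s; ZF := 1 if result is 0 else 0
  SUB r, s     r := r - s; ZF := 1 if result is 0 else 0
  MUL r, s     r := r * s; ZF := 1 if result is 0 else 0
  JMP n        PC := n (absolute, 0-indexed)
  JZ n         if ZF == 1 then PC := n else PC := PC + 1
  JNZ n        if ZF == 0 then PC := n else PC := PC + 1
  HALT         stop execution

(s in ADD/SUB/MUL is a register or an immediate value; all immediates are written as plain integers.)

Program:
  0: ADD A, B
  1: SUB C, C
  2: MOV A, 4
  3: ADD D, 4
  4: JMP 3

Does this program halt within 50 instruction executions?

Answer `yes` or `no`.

Step 1: PC=0 exec 'ADD A, B'. After: A=0 B=0 C=0 D=0 ZF=1 PC=1
Step 2: PC=1 exec 'SUB C, C'. After: A=0 B=0 C=0 D=0 ZF=1 PC=2
Step 3: PC=2 exec 'MOV A, 4'. After: A=4 B=0 C=0 D=0 ZF=1 PC=3
Step 4: PC=3 exec 'ADD D, 4'. After: A=4 B=0 C=0 D=4 ZF=0 PC=4
Step 5: PC=4 exec 'JMP 3'. After: A=4 B=0 C=0 D=4 ZF=0 PC=3
Step 6: PC=3 exec 'ADD D, 4'. After: A=4 B=0 C=0 D=8 ZF=0 PC=4
Step 7: PC=4 exec 'JMP 3'. After: A=4 B=0 C=0 D=8 ZF=0 PC=3
Step 8: PC=3 exec 'ADD D, 4'. After: A=4 B=0 C=0 D=12 ZF=0 PC=4
Step 9: PC=4 exec 'JMP 3'. After: A=4 B=0 C=0 D=12 ZF=0 PC=3
Step 10: PC=3 exec 'ADD D, 4'. After: A=4 B=0 C=0 D=16 ZF=0 PC=4
Step 11: PC=4 exec 'JMP 3'. After: A=4 B=0 C=0 D=16 ZF=0 PC=3
Step 12: PC=3 exec 'ADD D, 4'. After: A=4 B=0 C=0 D=20 ZF=0 PC=4
Step 13: PC=4 exec 'JMP 3'. After: A=4 B=0 C=0 D=20 ZF=0 PC=3
Step 14: PC=3 exec 'ADD D, 4'. After: A=4 B=0 C=0 D=24 ZF=0 PC=4
Step 15: PC=4 exec 'JMP 3'. After: A=4 B=0 C=0 D=24 ZF=0 PC=3
After 50 steps: not halted. PC revisits the same instructions with no path to HALT; will never halt.

Answer: no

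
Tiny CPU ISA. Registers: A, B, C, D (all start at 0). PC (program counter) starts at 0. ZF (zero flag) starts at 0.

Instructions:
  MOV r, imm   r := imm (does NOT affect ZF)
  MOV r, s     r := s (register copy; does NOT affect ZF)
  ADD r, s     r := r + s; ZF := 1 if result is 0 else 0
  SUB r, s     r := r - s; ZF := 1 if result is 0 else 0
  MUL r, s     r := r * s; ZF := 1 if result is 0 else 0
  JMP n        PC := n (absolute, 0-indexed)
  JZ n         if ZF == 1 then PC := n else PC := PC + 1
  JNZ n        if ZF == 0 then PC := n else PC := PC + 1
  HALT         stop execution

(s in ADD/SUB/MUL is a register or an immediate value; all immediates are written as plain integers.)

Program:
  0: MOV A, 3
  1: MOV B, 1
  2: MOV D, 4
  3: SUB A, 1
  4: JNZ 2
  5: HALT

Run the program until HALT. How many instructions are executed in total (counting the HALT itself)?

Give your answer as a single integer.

Step 1: PC=0 exec 'MOV A, 3'. After: A=3 B=0 C=0 D=0 ZF=0 PC=1
Step 2: PC=1 exec 'MOV B, 1'. After: A=3 B=1 C=0 D=0 ZF=0 PC=2
Step 3: PC=2 exec 'MOV D, 4'. After: A=3 B=1 C=0 D=4 ZF=0 PC=3
Step 4: PC=3 exec 'SUB A, 1'. After: A=2 B=1 C=0 D=4 ZF=0 PC=4
Step 5: PC=4 exec 'JNZ 2'. After: A=2 B=1 C=0 D=4 ZF=0 PC=2
Step 6: PC=2 exec 'MOV D, 4'. After: A=2 B=1 C=0 D=4 ZF=0 PC=3
Step 7: PC=3 exec 'SUB A, 1'. After: A=1 B=1 C=0 D=4 ZF=0 PC=4
Step 8: PC=4 exec 'JNZ 2'. After: A=1 B=1 C=0 D=4 ZF=0 PC=2
Step 9: PC=2 exec 'MOV D, 4'. After: A=1 B=1 C=0 D=4 ZF=0 PC=3
Step 10: PC=3 exec 'SUB A, 1'. After: A=0 B=1 C=0 D=4 ZF=1 PC=4
Step 11: PC=4 exec 'JNZ 2'. After: A=0 B=1 C=0 D=4 ZF=1 PC=5
Step 12: PC=5 exec 'HALT'. After: A=0 B=1 C=0 D=4 ZF=1 PC=5 HALTED
Total instructions executed: 12

Answer: 12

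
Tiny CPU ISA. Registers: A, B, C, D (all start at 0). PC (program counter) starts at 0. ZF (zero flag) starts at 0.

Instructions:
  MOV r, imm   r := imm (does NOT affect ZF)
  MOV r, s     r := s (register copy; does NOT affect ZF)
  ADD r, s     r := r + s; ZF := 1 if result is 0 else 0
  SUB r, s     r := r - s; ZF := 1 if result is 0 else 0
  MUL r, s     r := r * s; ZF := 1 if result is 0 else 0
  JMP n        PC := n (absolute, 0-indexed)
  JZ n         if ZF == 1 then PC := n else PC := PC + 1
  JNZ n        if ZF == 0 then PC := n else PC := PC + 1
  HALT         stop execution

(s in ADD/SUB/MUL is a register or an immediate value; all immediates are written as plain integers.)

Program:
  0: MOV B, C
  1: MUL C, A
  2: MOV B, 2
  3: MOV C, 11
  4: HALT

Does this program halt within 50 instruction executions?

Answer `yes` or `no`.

Answer: yes

Derivation:
Step 1: PC=0 exec 'MOV B, C'. After: A=0 B=0 C=0 D=0 ZF=0 PC=1
Step 2: PC=1 exec 'MUL C, A'. After: A=0 B=0 C=0 D=0 ZF=1 PC=2
Step 3: PC=2 exec 'MOV B, 2'. After: A=0 B=2 C=0 D=0 ZF=1 PC=3
Step 4: PC=3 exec 'MOV C, 11'. After: A=0 B=2 C=11 D=0 ZF=1 PC=4
Step 5: PC=4 exec 'HALT'. After: A=0 B=2 C=11 D=0 ZF=1 PC=4 HALTED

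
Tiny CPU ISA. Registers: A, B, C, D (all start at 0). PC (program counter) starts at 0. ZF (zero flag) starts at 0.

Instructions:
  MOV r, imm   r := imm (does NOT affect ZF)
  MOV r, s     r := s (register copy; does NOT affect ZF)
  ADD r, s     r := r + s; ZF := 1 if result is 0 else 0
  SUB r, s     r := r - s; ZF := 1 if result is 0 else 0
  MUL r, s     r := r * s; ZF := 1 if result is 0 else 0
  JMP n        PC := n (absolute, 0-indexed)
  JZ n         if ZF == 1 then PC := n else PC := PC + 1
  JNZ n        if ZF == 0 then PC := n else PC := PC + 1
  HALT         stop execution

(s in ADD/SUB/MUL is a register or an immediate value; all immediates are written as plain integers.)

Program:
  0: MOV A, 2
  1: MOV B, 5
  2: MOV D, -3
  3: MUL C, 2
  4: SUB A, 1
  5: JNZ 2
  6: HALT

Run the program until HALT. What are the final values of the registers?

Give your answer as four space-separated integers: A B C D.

Step 1: PC=0 exec 'MOV A, 2'. After: A=2 B=0 C=0 D=0 ZF=0 PC=1
Step 2: PC=1 exec 'MOV B, 5'. After: A=2 B=5 C=0 D=0 ZF=0 PC=2
Step 3: PC=2 exec 'MOV D, -3'. After: A=2 B=5 C=0 D=-3 ZF=0 PC=3
Step 4: PC=3 exec 'MUL C, 2'. After: A=2 B=5 C=0 D=-3 ZF=1 PC=4
Step 5: PC=4 exec 'SUB A, 1'. After: A=1 B=5 C=0 D=-3 ZF=0 PC=5
Step 6: PC=5 exec 'JNZ 2'. After: A=1 B=5 C=0 D=-3 ZF=0 PC=2
Step 7: PC=2 exec 'MOV D, -3'. After: A=1 B=5 C=0 D=-3 ZF=0 PC=3
Step 8: PC=3 exec 'MUL C, 2'. After: A=1 B=5 C=0 D=-3 ZF=1 PC=4
Step 9: PC=4 exec 'SUB A, 1'. After: A=0 B=5 C=0 D=-3 ZF=1 PC=5
Step 10: PC=5 exec 'JNZ 2'. After: A=0 B=5 C=0 D=-3 ZF=1 PC=6
Step 11: PC=6 exec 'HALT'. After: A=0 B=5 C=0 D=-3 ZF=1 PC=6 HALTED

Answer: 0 5 0 -3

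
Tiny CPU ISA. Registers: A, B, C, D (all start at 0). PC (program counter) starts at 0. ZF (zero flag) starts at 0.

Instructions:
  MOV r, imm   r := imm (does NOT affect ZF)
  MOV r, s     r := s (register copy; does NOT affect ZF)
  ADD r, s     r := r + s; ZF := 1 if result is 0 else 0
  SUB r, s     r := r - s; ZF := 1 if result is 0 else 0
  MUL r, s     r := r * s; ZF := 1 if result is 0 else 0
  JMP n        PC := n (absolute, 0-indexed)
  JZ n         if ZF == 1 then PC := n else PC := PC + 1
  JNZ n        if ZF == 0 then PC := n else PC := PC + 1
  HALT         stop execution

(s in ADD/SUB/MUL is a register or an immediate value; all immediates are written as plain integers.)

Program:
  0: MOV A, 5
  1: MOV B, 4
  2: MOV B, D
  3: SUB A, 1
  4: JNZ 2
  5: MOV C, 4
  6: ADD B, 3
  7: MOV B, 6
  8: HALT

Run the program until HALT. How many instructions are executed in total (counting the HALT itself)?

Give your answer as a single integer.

Answer: 21

Derivation:
Step 1: PC=0 exec 'MOV A, 5'. After: A=5 B=0 C=0 D=0 ZF=0 PC=1
Step 2: PC=1 exec 'MOV B, 4'. After: A=5 B=4 C=0 D=0 ZF=0 PC=2
Step 3: PC=2 exec 'MOV B, D'. After: A=5 B=0 C=0 D=0 ZF=0 PC=3
Step 4: PC=3 exec 'SUB A, 1'. After: A=4 B=0 C=0 D=0 ZF=0 PC=4
Step 5: PC=4 exec 'JNZ 2'. After: A=4 B=0 C=0 D=0 ZF=0 PC=2
Step 6: PC=2 exec 'MOV B, D'. After: A=4 B=0 C=0 D=0 ZF=0 PC=3
Step 7: PC=3 exec 'SUB A, 1'. After: A=3 B=0 C=0 D=0 ZF=0 PC=4
Step 8: PC=4 exec 'JNZ 2'. After: A=3 B=0 C=0 D=0 ZF=0 PC=2
Step 9: PC=2 exec 'MOV B, D'. After: A=3 B=0 C=0 D=0 ZF=0 PC=3
Step 10: PC=3 exec 'SUB A, 1'. After: A=2 B=0 C=0 D=0 ZF=0 PC=4
Step 11: PC=4 exec 'JNZ 2'. After: A=2 B=0 C=0 D=0 ZF=0 PC=2
Step 12: PC=2 exec 'MOV B, D'. After: A=2 B=0 C=0 D=0 ZF=0 PC=3
Step 13: PC=3 exec 'SUB A, 1'. After: A=1 B=0 C=0 D=0 ZF=0 PC=4
Step 14: PC=4 exec 'JNZ 2'. After: A=1 B=0 C=0 D=0 ZF=0 PC=2
Step 15: PC=2 exec 'MOV B, D'. After: A=1 B=0 C=0 D=0 ZF=0 PC=3
Step 16: PC=3 exec 'SUB A, 1'. After: A=0 B=0 C=0 D=0 ZF=1 PC=4
Step 17: PC=4 exec 'JNZ 2'. After: A=0 B=0 C=0 D=0 ZF=1 PC=5
Step 18: PC=5 exec 'MOV C, 4'. After: A=0 B=0 C=4 D=0 ZF=1 PC=6
Step 19: PC=6 exec 'ADD B, 3'. After: A=0 B=3 C=4 D=0 ZF=0 PC=7
Step 20: PC=7 exec 'MOV B, 6'. After: A=0 B=6 C=4 D=0 ZF=0 PC=8
Step 21: PC=8 exec 'HALT'. After: A=0 B=6 C=4 D=0 ZF=0 PC=8 HALTED
Total instructions executed: 21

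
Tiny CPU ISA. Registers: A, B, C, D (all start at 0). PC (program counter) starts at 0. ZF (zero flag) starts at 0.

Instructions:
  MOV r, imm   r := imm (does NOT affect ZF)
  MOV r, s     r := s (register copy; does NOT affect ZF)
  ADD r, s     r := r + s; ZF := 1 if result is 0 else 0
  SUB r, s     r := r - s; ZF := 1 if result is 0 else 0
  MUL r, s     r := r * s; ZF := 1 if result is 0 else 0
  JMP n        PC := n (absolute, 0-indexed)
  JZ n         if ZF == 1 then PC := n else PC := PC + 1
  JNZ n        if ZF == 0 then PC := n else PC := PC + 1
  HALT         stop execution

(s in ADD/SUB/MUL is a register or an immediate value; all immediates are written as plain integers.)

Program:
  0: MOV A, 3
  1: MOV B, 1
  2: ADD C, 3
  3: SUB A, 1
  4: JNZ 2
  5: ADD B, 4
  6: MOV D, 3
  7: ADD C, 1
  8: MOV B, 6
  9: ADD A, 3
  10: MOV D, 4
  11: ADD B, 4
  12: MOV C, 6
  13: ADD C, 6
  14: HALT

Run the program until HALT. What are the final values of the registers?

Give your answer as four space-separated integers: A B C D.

Answer: 3 10 12 4

Derivation:
Step 1: PC=0 exec 'MOV A, 3'. After: A=3 B=0 C=0 D=0 ZF=0 PC=1
Step 2: PC=1 exec 'MOV B, 1'. After: A=3 B=1 C=0 D=0 ZF=0 PC=2
Step 3: PC=2 exec 'ADD C, 3'. After: A=3 B=1 C=3 D=0 ZF=0 PC=3
Step 4: PC=3 exec 'SUB A, 1'. After: A=2 B=1 C=3 D=0 ZF=0 PC=4
Step 5: PC=4 exec 'JNZ 2'. After: A=2 B=1 C=3 D=0 ZF=0 PC=2
Step 6: PC=2 exec 'ADD C, 3'. After: A=2 B=1 C=6 D=0 ZF=0 PC=3
Step 7: PC=3 exec 'SUB A, 1'. After: A=1 B=1 C=6 D=0 ZF=0 PC=4
Step 8: PC=4 exec 'JNZ 2'. After: A=1 B=1 C=6 D=0 ZF=0 PC=2
Step 9: PC=2 exec 'ADD C, 3'. After: A=1 B=1 C=9 D=0 ZF=0 PC=3
Step 10: PC=3 exec 'SUB A, 1'. After: A=0 B=1 C=9 D=0 ZF=1 PC=4
Step 11: PC=4 exec 'JNZ 2'. After: A=0 B=1 C=9 D=0 ZF=1 PC=5
Step 12: PC=5 exec 'ADD B, 4'. After: A=0 B=5 C=9 D=0 ZF=0 PC=6
Step 13: PC=6 exec 'MOV D, 3'. After: A=0 B=5 C=9 D=3 ZF=0 PC=7
Step 14: PC=7 exec 'ADD C, 1'. After: A=0 B=5 C=10 D=3 ZF=0 PC=8
Step 15: PC=8 exec 'MOV B, 6'. After: A=0 B=6 C=10 D=3 ZF=0 PC=9
Step 16: PC=9 exec 'ADD A, 3'. After: A=3 B=6 C=10 D=3 ZF=0 PC=10
Step 17: PC=10 exec 'MOV D, 4'. After: A=3 B=6 C=10 D=4 ZF=0 PC=11
Step 18: PC=11 exec 'ADD B, 4'. After: A=3 B=10 C=10 D=4 ZF=0 PC=12
Step 19: PC=12 exec 'MOV C, 6'. After: A=3 B=10 C=6 D=4 ZF=0 PC=13
Step 20: PC=13 exec 'ADD C, 6'. After: A=3 B=10 C=12 D=4 ZF=0 PC=14
Step 21: PC=14 exec 'HALT'. After: A=3 B=10 C=12 D=4 ZF=0 PC=14 HALTED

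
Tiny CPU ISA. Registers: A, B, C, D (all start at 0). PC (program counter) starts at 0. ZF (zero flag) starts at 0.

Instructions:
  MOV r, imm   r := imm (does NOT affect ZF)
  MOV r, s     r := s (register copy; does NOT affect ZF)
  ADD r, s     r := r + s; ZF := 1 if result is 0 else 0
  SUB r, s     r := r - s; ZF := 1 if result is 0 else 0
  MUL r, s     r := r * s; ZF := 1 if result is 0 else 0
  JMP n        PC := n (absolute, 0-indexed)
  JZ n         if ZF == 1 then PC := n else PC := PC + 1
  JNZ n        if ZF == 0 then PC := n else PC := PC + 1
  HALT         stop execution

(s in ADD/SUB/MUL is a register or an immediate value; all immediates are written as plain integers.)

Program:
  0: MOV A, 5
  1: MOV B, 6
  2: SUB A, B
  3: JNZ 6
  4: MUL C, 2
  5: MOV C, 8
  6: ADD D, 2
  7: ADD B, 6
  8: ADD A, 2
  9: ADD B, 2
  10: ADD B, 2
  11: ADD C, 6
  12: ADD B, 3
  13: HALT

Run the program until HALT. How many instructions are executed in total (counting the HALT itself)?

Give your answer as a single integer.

Answer: 12

Derivation:
Step 1: PC=0 exec 'MOV A, 5'. After: A=5 B=0 C=0 D=0 ZF=0 PC=1
Step 2: PC=1 exec 'MOV B, 6'. After: A=5 B=6 C=0 D=0 ZF=0 PC=2
Step 3: PC=2 exec 'SUB A, B'. After: A=-1 B=6 C=0 D=0 ZF=0 PC=3
Step 4: PC=3 exec 'JNZ 6'. After: A=-1 B=6 C=0 D=0 ZF=0 PC=6
Step 5: PC=6 exec 'ADD D, 2'. After: A=-1 B=6 C=0 D=2 ZF=0 PC=7
Step 6: PC=7 exec 'ADD B, 6'. After: A=-1 B=12 C=0 D=2 ZF=0 PC=8
Step 7: PC=8 exec 'ADD A, 2'. After: A=1 B=12 C=0 D=2 ZF=0 PC=9
Step 8: PC=9 exec 'ADD B, 2'. After: A=1 B=14 C=0 D=2 ZF=0 PC=10
Step 9: PC=10 exec 'ADD B, 2'. After: A=1 B=16 C=0 D=2 ZF=0 PC=11
Step 10: PC=11 exec 'ADD C, 6'. After: A=1 B=16 C=6 D=2 ZF=0 PC=12
Step 11: PC=12 exec 'ADD B, 3'. After: A=1 B=19 C=6 D=2 ZF=0 PC=13
Step 12: PC=13 exec 'HALT'. After: A=1 B=19 C=6 D=2 ZF=0 PC=13 HALTED
Total instructions executed: 12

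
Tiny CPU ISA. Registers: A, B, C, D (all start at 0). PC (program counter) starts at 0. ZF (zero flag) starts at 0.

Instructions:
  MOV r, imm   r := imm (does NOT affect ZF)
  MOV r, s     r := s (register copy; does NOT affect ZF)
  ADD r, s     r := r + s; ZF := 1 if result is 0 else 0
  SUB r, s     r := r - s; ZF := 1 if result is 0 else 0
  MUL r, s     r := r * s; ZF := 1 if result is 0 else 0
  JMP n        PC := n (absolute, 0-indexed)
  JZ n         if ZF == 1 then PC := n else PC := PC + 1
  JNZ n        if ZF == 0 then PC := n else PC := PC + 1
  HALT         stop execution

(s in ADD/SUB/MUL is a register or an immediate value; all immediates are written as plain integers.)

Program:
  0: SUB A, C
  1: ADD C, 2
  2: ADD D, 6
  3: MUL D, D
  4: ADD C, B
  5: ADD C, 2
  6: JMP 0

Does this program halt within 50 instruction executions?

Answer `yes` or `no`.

Answer: no

Derivation:
Step 1: PC=0 exec 'SUB A, C'. After: A=0 B=0 C=0 D=0 ZF=1 PC=1
Step 2: PC=1 exec 'ADD C, 2'. After: A=0 B=0 C=2 D=0 ZF=0 PC=2
Step 3: PC=2 exec 'ADD D, 6'. After: A=0 B=0 C=2 D=6 ZF=0 PC=3
Step 4: PC=3 exec 'MUL D, D'. After: A=0 B=0 C=2 D=36 ZF=0 PC=4
Step 5: PC=4 exec 'ADD C, B'. After: A=0 B=0 C=2 D=36 ZF=0 PC=5
Step 6: PC=5 exec 'ADD C, 2'. After: A=0 B=0 C=4 D=36 ZF=0 PC=6
Step 7: PC=6 exec 'JMP 0'. After: A=0 B=0 C=4 D=36 ZF=0 PC=0
Step 8: PC=0 exec 'SUB A, C'. After: A=-4 B=0 C=4 D=36 ZF=0 PC=1
Step 9: PC=1 exec 'ADD C, 2'. After: A=-4 B=0 C=6 D=36 ZF=0 PC=2
Step 10: PC=2 exec 'ADD D, 6'. After: A=-4 B=0 C=6 D=42 ZF=0 PC=3
Step 11: PC=3 exec 'MUL D, D'. After: A=-4 B=0 C=6 D=1764 ZF=0 PC=4
Step 12: PC=4 exec 'ADD C, B'. After: A=-4 B=0 C=6 D=1764 ZF=0 PC=5
Step 13: PC=5 exec 'ADD C, 2'. After: A=-4 B=0 C=8 D=1764 ZF=0 PC=6
Step 14: PC=6 exec 'JMP 0'. After: A=-4 B=0 C=8 D=1764 ZF=0 PC=0
Step 15: PC=0 exec 'SUB A, C'. After: A=-12 B=0 C=8 D=1764 ZF=0 PC=1
After 50 steps: not halted. PC revisits the same instructions with no path to HALT; will never halt.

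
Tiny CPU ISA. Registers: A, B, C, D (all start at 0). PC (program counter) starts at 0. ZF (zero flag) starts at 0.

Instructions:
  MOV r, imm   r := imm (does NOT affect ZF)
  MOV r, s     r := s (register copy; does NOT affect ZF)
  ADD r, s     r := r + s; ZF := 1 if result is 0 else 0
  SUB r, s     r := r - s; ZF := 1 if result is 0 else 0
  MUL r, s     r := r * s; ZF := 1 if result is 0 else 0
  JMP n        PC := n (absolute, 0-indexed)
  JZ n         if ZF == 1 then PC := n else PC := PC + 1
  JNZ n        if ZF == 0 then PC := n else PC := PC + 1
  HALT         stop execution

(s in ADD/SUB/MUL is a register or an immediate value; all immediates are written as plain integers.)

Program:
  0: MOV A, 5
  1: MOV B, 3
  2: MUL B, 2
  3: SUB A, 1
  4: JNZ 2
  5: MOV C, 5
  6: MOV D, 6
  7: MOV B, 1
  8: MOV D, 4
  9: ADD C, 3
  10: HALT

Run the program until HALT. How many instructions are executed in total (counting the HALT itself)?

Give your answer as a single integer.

Answer: 23

Derivation:
Step 1: PC=0 exec 'MOV A, 5'. After: A=5 B=0 C=0 D=0 ZF=0 PC=1
Step 2: PC=1 exec 'MOV B, 3'. After: A=5 B=3 C=0 D=0 ZF=0 PC=2
Step 3: PC=2 exec 'MUL B, 2'. After: A=5 B=6 C=0 D=0 ZF=0 PC=3
Step 4: PC=3 exec 'SUB A, 1'. After: A=4 B=6 C=0 D=0 ZF=0 PC=4
Step 5: PC=4 exec 'JNZ 2'. After: A=4 B=6 C=0 D=0 ZF=0 PC=2
Step 6: PC=2 exec 'MUL B, 2'. After: A=4 B=12 C=0 D=0 ZF=0 PC=3
Step 7: PC=3 exec 'SUB A, 1'. After: A=3 B=12 C=0 D=0 ZF=0 PC=4
Step 8: PC=4 exec 'JNZ 2'. After: A=3 B=12 C=0 D=0 ZF=0 PC=2
Step 9: PC=2 exec 'MUL B, 2'. After: A=3 B=24 C=0 D=0 ZF=0 PC=3
Step 10: PC=3 exec 'SUB A, 1'. After: A=2 B=24 C=0 D=0 ZF=0 PC=4
Step 11: PC=4 exec 'JNZ 2'. After: A=2 B=24 C=0 D=0 ZF=0 PC=2
Step 12: PC=2 exec 'MUL B, 2'. After: A=2 B=48 C=0 D=0 ZF=0 PC=3
Step 13: PC=3 exec 'SUB A, 1'. After: A=1 B=48 C=0 D=0 ZF=0 PC=4
Step 14: PC=4 exec 'JNZ 2'. After: A=1 B=48 C=0 D=0 ZF=0 PC=2
Step 15: PC=2 exec 'MUL B, 2'. After: A=1 B=96 C=0 D=0 ZF=0 PC=3
Step 16: PC=3 exec 'SUB A, 1'. After: A=0 B=96 C=0 D=0 ZF=1 PC=4
Step 17: PC=4 exec 'JNZ 2'. After: A=0 B=96 C=0 D=0 ZF=1 PC=5
Step 18: PC=5 exec 'MOV C, 5'. After: A=0 B=96 C=5 D=0 ZF=1 PC=6
Step 19: PC=6 exec 'MOV D, 6'. After: A=0 B=96 C=5 D=6 ZF=1 PC=7
Step 20: PC=7 exec 'MOV B, 1'. After: A=0 B=1 C=5 D=6 ZF=1 PC=8
Step 21: PC=8 exec 'MOV D, 4'. After: A=0 B=1 C=5 D=4 ZF=1 PC=9
Step 22: PC=9 exec 'ADD C, 3'. After: A=0 B=1 C=8 D=4 ZF=0 PC=10
Step 23: PC=10 exec 'HALT'. After: A=0 B=1 C=8 D=4 ZF=0 PC=10 HALTED
Total instructions executed: 23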